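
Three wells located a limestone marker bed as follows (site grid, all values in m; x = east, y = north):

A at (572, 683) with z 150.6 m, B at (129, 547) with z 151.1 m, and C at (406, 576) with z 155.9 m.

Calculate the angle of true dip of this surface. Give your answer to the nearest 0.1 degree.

5.4°

Two edge vectors: A→B = (-443, -136, 0.5), A→C = (-166, -107, 5.3).
Normal n = (A→B) × (A→C) = (-667.3, 2264.9, 24825).
So ∂z/∂x = −n_x/n_z = 0.02688 and ∂z/∂y = −n_y/n_z = −0.09123.
Gradient magnitude |∇z| = √(a² + b²) = √(0.00072 + 0.00832) = 0.09511.
True dip = arctan(0.09511) = 5.4°, dipping toward NNW (azimuth ≈ 344°).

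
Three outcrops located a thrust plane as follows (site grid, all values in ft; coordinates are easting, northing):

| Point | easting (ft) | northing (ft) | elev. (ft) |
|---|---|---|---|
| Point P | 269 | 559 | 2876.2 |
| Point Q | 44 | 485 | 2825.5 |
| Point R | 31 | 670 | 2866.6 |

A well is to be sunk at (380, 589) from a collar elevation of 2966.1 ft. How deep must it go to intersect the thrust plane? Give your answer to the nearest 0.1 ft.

66.4 ft

Let the plane be z = a·easting + b·northing + c.
Point Q−Point P: −225a − 74b = −50.7;  Point R−Point P: −238a + 111b = −9.6.
Solving gives a = 0.14883, b = 0.23262.
Then c = 2876.2 − a·269 − b·559 = 2706.13.
At (380, 589): z_contact = 56.55 + 137.01 + 2706.13 = 2899.70 ft.
Depth below ground = 2966.1 − 2899.70 = 66.4 ft.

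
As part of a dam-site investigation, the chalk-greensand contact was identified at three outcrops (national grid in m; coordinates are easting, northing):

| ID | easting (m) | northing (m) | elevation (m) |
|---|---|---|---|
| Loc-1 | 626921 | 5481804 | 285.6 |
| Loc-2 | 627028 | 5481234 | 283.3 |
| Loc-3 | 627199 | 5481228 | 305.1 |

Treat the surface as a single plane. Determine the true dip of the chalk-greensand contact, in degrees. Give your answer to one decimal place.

Let the plane be z = a·easting + b·northing + c.
Loc-2−Loc-1: 107a − 570b = −2.3;  Loc-3−Loc-1: 278a − 576b = 19.5.
Solving gives a = 0.12847, b = 0.02815.
Gradient magnitude |∇z| = √(a² + b²) = √(0.01651 + 0.00079) = 0.13152.
True dip = arctan(0.13152) = 7.5°, dipping toward WSW (azimuth ≈ 258°).

7.5°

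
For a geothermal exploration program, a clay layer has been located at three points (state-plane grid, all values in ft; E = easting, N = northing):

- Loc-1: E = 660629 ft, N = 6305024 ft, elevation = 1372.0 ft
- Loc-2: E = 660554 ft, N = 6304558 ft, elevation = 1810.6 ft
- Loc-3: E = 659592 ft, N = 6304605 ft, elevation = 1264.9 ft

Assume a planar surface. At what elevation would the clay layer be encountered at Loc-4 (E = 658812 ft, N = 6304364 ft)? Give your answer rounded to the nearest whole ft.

1108 ft

Let the plane be z = a·E + b·N + c.
Loc-2−Loc-1: −75a − 466b = 438.6;  Loc-3−Loc-1: −1037a − 419b = −107.1.
Solving gives a = 0.51720497, b = −1.02444286.
Then c = 1372 − a·660629 − b·6305024 = 6118828.22.
At (658812, 6304364): z = 340740.8 − 6458460.7 + 6118828.22 = 1108.4 ft.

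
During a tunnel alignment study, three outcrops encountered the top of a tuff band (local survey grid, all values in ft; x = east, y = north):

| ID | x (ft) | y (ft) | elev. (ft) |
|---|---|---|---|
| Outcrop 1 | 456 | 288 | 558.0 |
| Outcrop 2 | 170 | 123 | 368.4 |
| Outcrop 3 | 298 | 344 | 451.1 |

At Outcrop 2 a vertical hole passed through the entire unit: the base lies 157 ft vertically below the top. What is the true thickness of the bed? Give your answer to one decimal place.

Two edge vectors: Outcrop 1→Outcrop 2 = (-286, -165, -189.6), Outcrop 1→Outcrop 3 = (-158, 56, -106.9).
Normal n = (Outcrop 1→Outcrop 2) × (Outcrop 1→Outcrop 3) = (28256.1, -616.6, -42086).
So ∂z/∂x = −n_x/n_z = 0.67139 and ∂z/∂y = −n_y/n_z = −0.01465.
|∇z| = √(a²+b²) = 0.67155, so dip δ = arctan(0.67155) = 33.88°.
True thickness = vertical thickness × cos δ = 157 × cos 33.88° = 130.3 ft.

130.3 ft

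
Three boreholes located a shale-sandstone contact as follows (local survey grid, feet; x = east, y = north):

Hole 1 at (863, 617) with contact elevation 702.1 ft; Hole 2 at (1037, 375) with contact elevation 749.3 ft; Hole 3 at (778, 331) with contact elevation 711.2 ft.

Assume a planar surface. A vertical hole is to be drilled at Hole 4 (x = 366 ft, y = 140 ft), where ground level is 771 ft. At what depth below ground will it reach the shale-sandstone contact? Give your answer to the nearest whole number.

111 ft

Let the plane be z = a·x + b·y + c.
Hole 2−Hole 1: 174a − 242b = 47.2;  Hole 3−Hole 1: −85a − 286b = 9.1.
Solving gives a = 0.16062, b = −0.07955.
Then c = 702.1 − a·863 − b·617 = 612.57.
At (366, 140): z_contact = 58.8 − 11.1 + 612.57 = 660.2 ft.
Depth below ground = 771 − 660.2 = 111 ft.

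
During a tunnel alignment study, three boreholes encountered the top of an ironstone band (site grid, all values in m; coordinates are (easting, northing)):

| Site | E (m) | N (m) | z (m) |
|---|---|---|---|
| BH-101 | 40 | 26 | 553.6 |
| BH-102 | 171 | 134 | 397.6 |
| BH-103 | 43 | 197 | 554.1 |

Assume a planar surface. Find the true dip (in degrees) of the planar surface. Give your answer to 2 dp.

Two edge vectors: BH-101→BH-102 = (131, 108, -156), BH-101→BH-103 = (3, 171, 0.5).
Normal n = (BH-101→BH-102) × (BH-101→BH-103) = (26730, -533.5, 22077).
So ∂z/∂E = −n_x/n_z = −1.21076 and ∂z/∂N = −n_y/n_z = 0.02417.
Gradient magnitude |∇z| = √(a² + b²) = √(1.46595 + 0.00058) = 1.21100.
True dip = arctan(1.21100) = 50.45°, dipping toward E (azimuth ≈ 091°).

50.45°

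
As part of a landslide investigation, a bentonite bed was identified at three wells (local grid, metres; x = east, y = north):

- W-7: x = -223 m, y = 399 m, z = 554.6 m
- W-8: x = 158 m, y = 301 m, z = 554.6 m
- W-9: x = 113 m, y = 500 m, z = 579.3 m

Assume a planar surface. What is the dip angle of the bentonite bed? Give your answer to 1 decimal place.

7.7°

Let the plane be z = a·x + b·y + c.
W-8−W-7: 381a − 98b = 0;  W-9−W-7: 336a + 101b = 24.7.
Solving gives a = 0.03390, b = 0.13179.
Gradient magnitude |∇z| = √(a² + b²) = √(0.00115 + 0.01737) = 0.13608.
True dip = arctan(0.13608) = 7.7°, dipping toward SSW (azimuth ≈ 194°).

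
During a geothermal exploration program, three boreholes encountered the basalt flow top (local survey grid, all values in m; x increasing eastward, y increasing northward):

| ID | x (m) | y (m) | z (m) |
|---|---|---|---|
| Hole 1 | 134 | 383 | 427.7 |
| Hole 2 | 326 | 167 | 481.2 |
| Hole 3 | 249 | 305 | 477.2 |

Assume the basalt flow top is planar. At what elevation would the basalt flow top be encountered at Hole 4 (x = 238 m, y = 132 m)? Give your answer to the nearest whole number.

411 m

Two edge vectors: Hole 1→Hole 2 = (192, -216, 53.5), Hole 1→Hole 3 = (115, -78, 49.5).
Normal n = (Hole 1→Hole 2) × (Hole 1→Hole 3) = (-6519, -3351.5, 9864).
So ∂z/∂x = −n_x/n_z = 0.66089 and ∂z/∂y = −n_y/n_z = 0.33977.
Intercept c from Hole 1: 427.7 − 88.56 − 130.13 = 209.01.
At (238, 132): z = 157.3 + 44.8 + 209.01 = 411.1 m.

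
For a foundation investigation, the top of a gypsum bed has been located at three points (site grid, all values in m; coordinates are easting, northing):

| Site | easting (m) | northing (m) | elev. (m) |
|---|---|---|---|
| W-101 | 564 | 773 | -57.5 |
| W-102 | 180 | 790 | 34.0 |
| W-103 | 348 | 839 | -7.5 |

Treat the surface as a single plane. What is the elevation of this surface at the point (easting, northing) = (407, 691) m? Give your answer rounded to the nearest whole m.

-18 m

Let the plane be z = a·easting + b·northing + c.
W-102−W-101: −384a + 17b = 91.5;  W-103−W-101: −216a + 66b = 50.
Solving gives a = −0.23943, b = −0.02602.
Then c = -57.5 − a·564 − b·773 = 97.66.
At (407, 691): z = −97.4 − 18.0 + 97.66 = -17.8 m.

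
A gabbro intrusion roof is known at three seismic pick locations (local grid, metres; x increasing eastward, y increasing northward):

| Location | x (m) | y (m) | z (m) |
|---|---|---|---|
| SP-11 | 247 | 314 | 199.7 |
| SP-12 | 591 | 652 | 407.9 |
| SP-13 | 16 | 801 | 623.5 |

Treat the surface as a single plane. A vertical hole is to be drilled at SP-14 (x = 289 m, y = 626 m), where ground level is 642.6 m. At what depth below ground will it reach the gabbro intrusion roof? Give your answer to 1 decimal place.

Let the plane be z = a·x + b·y + c.
SP-12−SP-11: 344a + 338b = 208.2;  SP-13−SP-11: −231a + 487b = 423.8.
Solving gives a = −0.17040, b = 0.78940.
Then c = 199.7 − a·247 − b·314 = −6.08.
At (289, 626): z_contact = −49.25 + 494.16 − 6.08 = 438.84 m.
Depth below ground = 642.6 − 438.84 = 203.8 m.

203.8 m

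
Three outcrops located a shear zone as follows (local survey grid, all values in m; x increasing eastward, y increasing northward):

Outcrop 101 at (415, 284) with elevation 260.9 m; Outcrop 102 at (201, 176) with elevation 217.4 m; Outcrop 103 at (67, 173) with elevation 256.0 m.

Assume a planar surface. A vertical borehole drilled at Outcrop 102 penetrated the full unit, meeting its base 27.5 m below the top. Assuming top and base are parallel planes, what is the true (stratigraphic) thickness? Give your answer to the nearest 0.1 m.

18.8 m

Two edge vectors: Outcrop 101→Outcrop 102 = (-214, -108, -43.5), Outcrop 101→Outcrop 103 = (-348, -111, -4.9).
Normal n = (Outcrop 101→Outcrop 102) × (Outcrop 101→Outcrop 103) = (-4299.3, 14089.4, -13830).
So ∂z/∂x = −n_x/n_z = −0.31087 and ∂z/∂y = −n_y/n_z = 1.01876.
|∇z| = √(a²+b²) = 1.06513, so dip δ = arctan(1.06513) = 46.81°.
True thickness = vertical thickness × cos δ = 27.5 × cos 46.81° = 18.8 m.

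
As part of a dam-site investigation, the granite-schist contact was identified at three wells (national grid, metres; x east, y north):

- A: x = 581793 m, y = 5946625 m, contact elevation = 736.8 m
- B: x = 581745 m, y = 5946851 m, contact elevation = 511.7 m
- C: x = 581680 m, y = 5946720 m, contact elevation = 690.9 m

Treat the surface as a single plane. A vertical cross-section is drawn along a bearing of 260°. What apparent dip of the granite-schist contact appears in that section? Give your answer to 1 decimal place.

35.3°

Two edge vectors: A→B = (-48, 226, -225.1), A→C = (-113, 95, -45.9).
Normal n = (A→B) × (A→C) = (11011.1, 23233.1, 20978).
So ∂z/∂x = −n_x/n_z = −0.52489 and ∂z/∂y = −n_y/n_z = −1.10750.
Unit vector along 260° is (sin 260°, cos 260°) = (-0.9848, -0.1736).
Slope in that direction = a·(-0.9848) + b·(-0.1736) = 0.70923.
Apparent dip = arctan|0.70923| = 35.3° (true dip is 50.8°, so apparent ≤ true as expected).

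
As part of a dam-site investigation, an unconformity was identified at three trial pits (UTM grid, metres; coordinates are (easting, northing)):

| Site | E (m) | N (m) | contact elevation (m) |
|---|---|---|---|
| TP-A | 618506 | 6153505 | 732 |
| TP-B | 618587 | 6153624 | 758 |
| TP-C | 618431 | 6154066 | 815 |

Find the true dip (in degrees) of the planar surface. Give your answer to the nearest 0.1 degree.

Let the plane be z = a·E + b·N + c.
TP-B−TP-A: 81a + 119b = 26;  TP-C−TP-A: −75a + 561b = 83.
Solving gives a = 0.08662, b = 0.15953.
Gradient magnitude |∇z| = √(a² + b²) = √(0.00750 + 0.02545) = 0.18153.
True dip = arctan(0.18153) = 10.3°, dipping toward SSW (azimuth ≈ 208°).

10.3°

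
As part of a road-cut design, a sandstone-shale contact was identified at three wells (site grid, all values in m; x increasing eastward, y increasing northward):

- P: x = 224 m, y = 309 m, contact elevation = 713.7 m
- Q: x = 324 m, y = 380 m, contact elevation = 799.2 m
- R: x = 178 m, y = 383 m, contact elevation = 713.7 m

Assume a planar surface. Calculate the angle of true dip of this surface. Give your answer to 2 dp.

34.93°

Let the plane be z = a·x + b·y + c.
Q−P: 100a + 71b = 85.5;  R−P: −46a + 74b = 0.
Solving gives a = 0.59319, b = 0.36874.
Gradient magnitude |∇z| = √(a² + b²) = √(0.35188 + 0.13597) = 0.69846.
True dip = arctan(0.69846) = 34.93°, dipping toward WSW (azimuth ≈ 238°).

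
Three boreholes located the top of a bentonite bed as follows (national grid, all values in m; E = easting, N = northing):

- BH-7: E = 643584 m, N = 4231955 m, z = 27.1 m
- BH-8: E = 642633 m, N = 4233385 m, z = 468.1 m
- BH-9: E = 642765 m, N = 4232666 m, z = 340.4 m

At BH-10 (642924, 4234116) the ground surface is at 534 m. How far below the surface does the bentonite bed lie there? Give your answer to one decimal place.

51.6 m

Let the plane be z = a·E + b·N + c.
BH-8−BH-7: −951a + 1430b = 441;  BH-9−BH-7: −819a + 711b = 313.3.
Solving gives a = −0.271647586, b = 0.127736465.
Then c = 27.1 − a·643584 − b·4231955 = −365719.83.
At (642924, 4234116): z_contact = −174648.75 + 540851.01 − 365719.83 = 482.43 m.
Depth below ground = 534 − 482.43 = 51.6 m.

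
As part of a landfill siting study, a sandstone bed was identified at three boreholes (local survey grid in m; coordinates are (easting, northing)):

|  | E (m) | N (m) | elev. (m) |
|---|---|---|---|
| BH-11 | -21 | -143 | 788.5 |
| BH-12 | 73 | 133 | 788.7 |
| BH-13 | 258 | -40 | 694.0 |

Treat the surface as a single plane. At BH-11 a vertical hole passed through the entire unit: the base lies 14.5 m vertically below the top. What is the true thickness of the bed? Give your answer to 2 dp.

Let the plane be z = a·E + b·N + c.
BH-12−BH-11: 94a + 276b = 0.2;  BH-13−BH-11: 279a + 103b = −94.5.
Solving gives a = −0.38773, b = 0.13278.
|∇z| = √(a²+b²) = 0.40983, so dip δ = arctan(0.40983) = 22.29°.
True thickness = vertical thickness × cos δ = 14.5 × cos 22.29° = 13.42 m.

13.42 m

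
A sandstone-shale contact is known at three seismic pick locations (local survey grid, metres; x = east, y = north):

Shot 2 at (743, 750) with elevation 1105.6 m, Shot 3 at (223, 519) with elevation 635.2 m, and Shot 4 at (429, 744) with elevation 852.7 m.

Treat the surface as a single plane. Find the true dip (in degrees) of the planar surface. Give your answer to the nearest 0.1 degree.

39.8°

Two edge vectors: Shot 2→Shot 3 = (-520, -231, -470.4), Shot 2→Shot 4 = (-314, -6, -252.9).
Normal n = (Shot 2→Shot 3) × (Shot 2→Shot 4) = (55597.5, 16197.6, -69414).
So ∂z/∂x = −n_x/n_z = 0.80096 and ∂z/∂y = −n_y/n_z = 0.23335.
Gradient magnitude |∇z| = √(a² + b²) = √(0.64153 + 0.05445) = 0.83425.
True dip = arctan(0.83425) = 39.8°, dipping toward WSW (azimuth ≈ 254°).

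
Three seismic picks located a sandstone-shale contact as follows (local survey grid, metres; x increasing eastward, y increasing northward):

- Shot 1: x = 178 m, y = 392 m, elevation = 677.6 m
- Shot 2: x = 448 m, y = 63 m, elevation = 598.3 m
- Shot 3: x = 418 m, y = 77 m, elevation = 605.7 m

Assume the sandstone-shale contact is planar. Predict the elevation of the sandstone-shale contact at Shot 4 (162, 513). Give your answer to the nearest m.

689 m

Two edge vectors: Shot 1→Shot 2 = (270, -329, -79.3), Shot 1→Shot 3 = (240, -315, -71.9).
Normal n = (Shot 1→Shot 2) × (Shot 1→Shot 3) = (-1324.4, 381, -6090).
So ∂z/∂x = −n_x/n_z = −0.21747 and ∂z/∂y = −n_y/n_z = 0.06256.
Intercept c from Shot 1: 677.6 + 38.71 − 24.52 = 691.79.
At (162, 513): z = −35.2 + 32.1 + 691.79 = 688.6 m.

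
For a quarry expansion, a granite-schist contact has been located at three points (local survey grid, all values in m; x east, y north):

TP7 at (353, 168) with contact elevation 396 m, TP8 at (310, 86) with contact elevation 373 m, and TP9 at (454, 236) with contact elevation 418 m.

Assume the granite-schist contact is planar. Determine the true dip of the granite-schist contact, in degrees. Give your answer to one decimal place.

Two edge vectors: TP7→TP8 = (-43, -82, -23), TP7→TP9 = (101, 68, 22).
Normal n = (TP7→TP8) × (TP7→TP9) = (-240, -1377, 5358).
So ∂z/∂x = −n_x/n_z = 0.04479 and ∂z/∂y = −n_y/n_z = 0.25700.
Gradient magnitude |∇z| = √(a² + b²) = √(0.00201 + 0.06605) = 0.26087.
True dip = arctan(0.26087) = 14.6°, dipping toward S (azimuth ≈ 190°).

14.6°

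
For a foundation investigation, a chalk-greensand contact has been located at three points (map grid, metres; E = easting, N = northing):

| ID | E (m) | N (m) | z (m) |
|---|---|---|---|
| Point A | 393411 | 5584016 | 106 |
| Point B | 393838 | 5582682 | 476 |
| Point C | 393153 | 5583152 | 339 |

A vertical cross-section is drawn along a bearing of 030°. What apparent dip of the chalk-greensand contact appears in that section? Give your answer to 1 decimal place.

Let the plane be z = a·E + b·N + c.
Point B−Point A: 427a − 1334b = 370;  Point C−Point A: −258a − 864b = 233.
Solving gives a = 0.01242, b = −0.27339.
Unit vector along 030° is (sin 30°, cos 30°) = (0.5000, 0.8660).
Slope in that direction = a·(0.5000) + b·(0.8660) = −0.23055.
Apparent dip = arctan|0.23055| = 13.0° (true dip is 15.3°, so apparent ≤ true as expected).

13.0°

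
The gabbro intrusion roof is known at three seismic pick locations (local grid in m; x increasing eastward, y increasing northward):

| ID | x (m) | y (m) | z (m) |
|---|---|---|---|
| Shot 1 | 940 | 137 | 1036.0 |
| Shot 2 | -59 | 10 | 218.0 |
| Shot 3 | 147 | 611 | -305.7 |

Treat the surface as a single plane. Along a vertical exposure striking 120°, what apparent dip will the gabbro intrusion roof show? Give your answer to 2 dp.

55.30°

Let the plane be z = a·x + b·y + c.
Shot 2−Shot 1: −999a − 127b = −818;  Shot 3−Shot 1: −793a + 474b = −1341.7.
Solving gives a = 0.97195, b = −1.20453.
Unit vector along 120° is (sin 120°, cos 120°) = (0.8660, -0.5000).
Slope in that direction = a·(0.8660) + b·(-0.5000) = 1.44399.
Apparent dip = arctan|1.44399| = 55.30° (true dip is 57.1°, so apparent ≤ true as expected).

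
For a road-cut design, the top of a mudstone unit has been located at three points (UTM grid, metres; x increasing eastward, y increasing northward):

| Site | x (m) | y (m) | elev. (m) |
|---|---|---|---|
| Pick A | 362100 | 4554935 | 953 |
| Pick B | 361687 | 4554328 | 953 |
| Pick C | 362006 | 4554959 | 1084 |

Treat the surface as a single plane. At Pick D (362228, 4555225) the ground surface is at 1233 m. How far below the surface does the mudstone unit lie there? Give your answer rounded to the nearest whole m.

198 m

Two edge vectors: Pick A→Pick B = (-413, -607, 0), Pick A→Pick C = (-94, 24, 131).
Normal n = (Pick A→Pick B) × (Pick A→Pick C) = (-79517, 54103, -66970).
So ∂z/∂x = −n_x/n_z = −1.18735255 and ∂z/∂y = −n_y/n_z = 0.80786920.
Intercept c from Pick A: 953 + 429940.36 − 3679791.67 = −3248898.32.
At (362228, 4555225): z_contact = −430092.3 + 3680026.0 − 3248898.32 = 1035.3 m.
Depth below ground = 1233 − 1035.3 = 198 m.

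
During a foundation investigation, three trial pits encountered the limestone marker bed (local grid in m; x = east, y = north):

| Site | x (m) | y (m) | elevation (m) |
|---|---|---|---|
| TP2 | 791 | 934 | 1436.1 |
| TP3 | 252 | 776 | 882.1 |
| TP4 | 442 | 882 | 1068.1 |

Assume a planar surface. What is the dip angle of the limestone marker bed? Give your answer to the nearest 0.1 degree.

47.7°

Let the plane be z = a·x + b·y + c.
TP3−TP2: −539a − 158b = −554;  TP4−TP2: −349a − 52b = −368.
Solving gives a = 1.08195, b = −0.18463.
Gradient magnitude |∇z| = √(a² + b²) = √(1.17062 + 0.03409) = 1.09759.
True dip = arctan(1.09759) = 47.7°, dipping toward W (azimuth ≈ 280°).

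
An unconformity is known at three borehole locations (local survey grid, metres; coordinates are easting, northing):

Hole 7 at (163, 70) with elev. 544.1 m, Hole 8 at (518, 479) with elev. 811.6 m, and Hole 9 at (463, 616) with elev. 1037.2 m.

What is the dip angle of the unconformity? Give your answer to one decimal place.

Let the plane be z = a·easting + b·northing + c.
Hole 8−Hole 7: 355a + 409b = 267.5;  Hole 9−Hole 7: 300a + 546b = 493.1.
Solving gives a = −0.78199, b = 1.33278.
Gradient magnitude |∇z| = √(a² + b²) = √(0.61151 + 1.77630) = 1.54525.
True dip = arctan(1.54525) = 57.1°, dipping toward SSE (azimuth ≈ 150°).

57.1°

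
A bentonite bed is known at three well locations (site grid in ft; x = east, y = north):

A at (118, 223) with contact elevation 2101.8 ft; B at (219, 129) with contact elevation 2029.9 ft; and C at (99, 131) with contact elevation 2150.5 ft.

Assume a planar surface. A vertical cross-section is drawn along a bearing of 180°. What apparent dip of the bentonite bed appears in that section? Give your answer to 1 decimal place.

17.8°

Two edge vectors: A→B = (101, -94, -71.9), A→C = (-19, -92, 48.7).
Normal n = (A→B) × (A→C) = (-11192.6, -3552.6, -11078).
So ∂z/∂x = −n_x/n_z = −1.01034 and ∂z/∂y = −n_y/n_z = −0.32069.
Unit vector along 180° is (sin 180°, cos 180°) = (0.0000, -1.0000).
Slope in that direction = a·(0.0000) + b·(-1.0000) = 0.32069.
Apparent dip = arctan|0.32069| = 17.8° (true dip is 46.7°, so apparent ≤ true as expected).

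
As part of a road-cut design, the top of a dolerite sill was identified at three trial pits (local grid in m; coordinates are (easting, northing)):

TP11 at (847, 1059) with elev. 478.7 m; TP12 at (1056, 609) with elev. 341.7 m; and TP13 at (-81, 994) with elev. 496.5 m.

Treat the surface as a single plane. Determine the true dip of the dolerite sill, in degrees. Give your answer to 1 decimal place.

16.1°

Two edge vectors: TP11→TP12 = (209, -450, -137), TP11→TP13 = (-928, -65, 17.8).
Normal n = (TP11→TP12) × (TP11→TP13) = (-16915, 123415.8, -431185).
So ∂z/∂E = −n_x/n_z = −0.03923 and ∂z/∂N = −n_y/n_z = 0.28622.
Gradient magnitude |∇z| = √(a² + b²) = √(0.00154 + 0.08192) = 0.28890.
True dip = arctan(0.28890) = 16.1°, dipping toward S (azimuth ≈ 172°).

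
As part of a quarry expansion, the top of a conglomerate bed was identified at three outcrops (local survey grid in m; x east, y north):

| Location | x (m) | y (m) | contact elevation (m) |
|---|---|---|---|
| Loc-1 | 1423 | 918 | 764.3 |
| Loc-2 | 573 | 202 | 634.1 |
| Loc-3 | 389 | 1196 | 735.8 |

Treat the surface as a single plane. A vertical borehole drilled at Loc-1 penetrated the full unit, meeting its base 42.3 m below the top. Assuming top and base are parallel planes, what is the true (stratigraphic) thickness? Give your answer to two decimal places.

41.96 m

Two edge vectors: Loc-1→Loc-2 = (-850, -716, -130.2), Loc-1→Loc-3 = (-1034, 278, -28.5).
Normal n = (Loc-1→Loc-2) × (Loc-1→Loc-3) = (56601.6, 110401.8, -976644).
So ∂z/∂x = −n_x/n_z = 0.05796 and ∂z/∂y = −n_y/n_z = 0.11304.
|∇z| = √(a²+b²) = 0.12703, so dip δ = arctan(0.12703) = 7.24°.
True thickness = vertical thickness × cos δ = 42.3 × cos 7.24° = 41.96 m.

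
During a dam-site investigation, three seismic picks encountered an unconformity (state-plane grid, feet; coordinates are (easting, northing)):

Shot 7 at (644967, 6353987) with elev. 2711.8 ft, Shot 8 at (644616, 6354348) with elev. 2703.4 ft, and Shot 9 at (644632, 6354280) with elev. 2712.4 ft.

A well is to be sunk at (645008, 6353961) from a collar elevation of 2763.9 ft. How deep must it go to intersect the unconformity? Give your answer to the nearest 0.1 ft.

53.8 ft

Let the plane be z = a·E + b·N + c.
Shot 8−Shot 7: −351a + 361b = −8.4;  Shot 9−Shot 7: −335a + 293b = 0.6.
Solving gives a = −0.148010170, b = −0.167178864.
Then c = 2711.8 − a·644967 − b·6353987 = 1160425.80.
At (645008, 6353961): z_contact = −95467.74 − 1062247.98 + 1160425.80 = 2710.08 ft.
Depth below ground = 2763.9 − 2710.08 = 53.8 ft.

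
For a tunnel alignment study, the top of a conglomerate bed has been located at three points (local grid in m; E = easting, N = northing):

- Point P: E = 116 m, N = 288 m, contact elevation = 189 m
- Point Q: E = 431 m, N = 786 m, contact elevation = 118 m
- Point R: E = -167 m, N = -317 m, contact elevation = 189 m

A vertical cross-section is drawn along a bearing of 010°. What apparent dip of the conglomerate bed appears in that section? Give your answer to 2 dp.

Two edge vectors: Point P→Point Q = (315, 498, -71), Point P→Point R = (-283, -605, 0).
Normal n = (Point P→Point Q) × (Point P→Point R) = (-42955, 20093, -49641).
So ∂z/∂E = −n_x/n_z = −0.86531 and ∂z/∂N = −n_y/n_z = 0.40477.
Unit vector along 010° is (sin 10°, cos 10°) = (0.1736, 0.9848).
Slope in that direction = a·(0.1736) + b·(0.9848) = 0.24836.
Apparent dip = arctan|0.24836| = 13.95° (true dip is 43.7°, so apparent ≤ true as expected).

13.95°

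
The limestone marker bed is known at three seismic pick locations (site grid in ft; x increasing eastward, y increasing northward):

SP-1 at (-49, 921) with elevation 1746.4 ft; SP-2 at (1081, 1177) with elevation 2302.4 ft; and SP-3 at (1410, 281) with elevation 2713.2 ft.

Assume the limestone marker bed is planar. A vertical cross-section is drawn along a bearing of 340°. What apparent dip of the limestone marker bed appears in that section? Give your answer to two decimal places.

Two edge vectors: SP-1→SP-2 = (1130, 256, 556), SP-1→SP-3 = (1459, -640, 966.8).
Normal n = (SP-1→SP-2) × (SP-1→SP-3) = (603340.8, -281280, -1096704).
So ∂z/∂x = −n_x/n_z = 0.55014 and ∂z/∂y = −n_y/n_z = −0.25648.
Unit vector along 340° is (sin 340°, cos 340°) = (-0.3420, 0.9397).
Slope in that direction = a·(-0.3420) + b·(0.9397) = −0.42917.
Apparent dip = arctan|0.42917| = 23.23° (true dip is 31.3°, so apparent ≤ true as expected).

23.23°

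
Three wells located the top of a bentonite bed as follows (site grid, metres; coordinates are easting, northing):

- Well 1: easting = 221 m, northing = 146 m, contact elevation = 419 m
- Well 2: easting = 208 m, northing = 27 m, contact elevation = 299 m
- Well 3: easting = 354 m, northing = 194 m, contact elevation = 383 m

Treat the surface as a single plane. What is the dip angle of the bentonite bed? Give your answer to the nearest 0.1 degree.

51.7°

Two edge vectors: Well 1→Well 2 = (-13, -119, -120), Well 1→Well 3 = (133, 48, -36).
Normal n = (Well 1→Well 2) × (Well 1→Well 3) = (10044, -16428, 15203).
So ∂z/∂easting = −n_x/n_z = −0.66066 and ∂z/∂northing = −n_y/n_z = 1.08058.
Gradient magnitude |∇z| = √(a² + b²) = √(0.43647 + 1.16764) = 1.26654.
True dip = arctan(1.26654) = 51.7°, dipping toward SSE (azimuth ≈ 149°).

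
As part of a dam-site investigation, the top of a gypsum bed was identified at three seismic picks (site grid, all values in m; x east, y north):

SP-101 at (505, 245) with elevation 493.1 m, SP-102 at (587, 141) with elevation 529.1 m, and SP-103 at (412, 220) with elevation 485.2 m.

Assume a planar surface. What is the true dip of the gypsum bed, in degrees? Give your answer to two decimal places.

15.28°

Let the plane be z = a·x + b·y + c.
SP-102−SP-101: 82a − 104b = 36;  SP-103−SP-101: −93a − 25b = −7.9.
Solving gives a = 0.14687, b = −0.23035.
Gradient magnitude |∇z| = √(a² + b²) = √(0.02157 + 0.05306) = 0.27319.
True dip = arctan(0.27319) = 15.28°, dipping toward NNW (azimuth ≈ 327°).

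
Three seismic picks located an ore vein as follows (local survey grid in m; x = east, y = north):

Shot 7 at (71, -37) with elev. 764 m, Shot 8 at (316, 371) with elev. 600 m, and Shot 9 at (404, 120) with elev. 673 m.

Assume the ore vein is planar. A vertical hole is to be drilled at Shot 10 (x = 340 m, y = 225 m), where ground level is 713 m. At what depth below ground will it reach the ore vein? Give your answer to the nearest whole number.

Two edge vectors: Shot 7→Shot 8 = (245, 408, -164), Shot 7→Shot 9 = (333, 157, -91).
Normal n = (Shot 7→Shot 8) × (Shot 7→Shot 9) = (-11380, -32317, -97399).
So ∂z/∂x = −n_x/n_z = −0.11684 and ∂z/∂y = −n_y/n_z = −0.33180.
Intercept c from Shot 7: 764 + 8.30 − 12.28 = 760.02.
At (340, 225): z_contact = −39.7 − 74.7 + 760.02 = 645.6 m.
Depth below ground = 713 − 645.6 = 67 m.

67 m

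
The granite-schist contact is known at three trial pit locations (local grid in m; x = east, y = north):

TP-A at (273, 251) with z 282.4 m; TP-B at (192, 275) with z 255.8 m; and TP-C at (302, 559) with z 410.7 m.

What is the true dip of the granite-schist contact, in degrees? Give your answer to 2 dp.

30.02°

Two edge vectors: TP-A→TP-B = (-81, 24, -26.6), TP-A→TP-C = (29, 308, 128.3).
Normal n = (TP-A→TP-B) × (TP-A→TP-C) = (11272, 9620.9, -25644).
So ∂z/∂x = −n_x/n_z = 0.43956 and ∂z/∂y = −n_y/n_z = 0.37517.
Gradient magnitude |∇z| = √(a² + b²) = √(0.19321 + 0.14075) = 0.57790.
True dip = arctan(0.57790) = 30.02°, dipping toward SW (azimuth ≈ 230°).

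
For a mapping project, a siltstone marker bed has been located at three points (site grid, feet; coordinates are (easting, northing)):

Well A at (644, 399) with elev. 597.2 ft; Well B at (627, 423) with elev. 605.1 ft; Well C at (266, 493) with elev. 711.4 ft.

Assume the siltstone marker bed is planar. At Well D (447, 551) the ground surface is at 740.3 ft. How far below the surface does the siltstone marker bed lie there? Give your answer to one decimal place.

Two edge vectors: Well A→Well B = (-17, 24, 7.9), Well A→Well C = (-378, 94, 114.2).
Normal n = (Well A→Well B) × (Well A→Well C) = (1998.2, -1044.8, 7474).
So ∂z/∂E = −n_x/n_z = −0.26735 and ∂z/∂N = −n_y/n_z = 0.13979.
Intercept c from Well A: 597.2 + 172.18 − 55.78 = 713.60.
At (447, 551): z_contact = −119.51 + 77.02 + 713.60 = 671.12 ft.
Depth below ground = 740.3 − 671.12 = 69.2 ft.

69.2 ft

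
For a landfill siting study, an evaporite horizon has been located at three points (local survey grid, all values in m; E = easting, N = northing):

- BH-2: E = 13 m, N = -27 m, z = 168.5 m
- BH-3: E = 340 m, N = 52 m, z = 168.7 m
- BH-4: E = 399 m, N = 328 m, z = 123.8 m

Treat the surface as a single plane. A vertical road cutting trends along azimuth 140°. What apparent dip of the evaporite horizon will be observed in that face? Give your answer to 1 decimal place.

9.0°

Two edge vectors: BH-2→BH-3 = (327, 79, 0.2), BH-2→BH-4 = (386, 355, -44.7).
Normal n = (BH-2→BH-3) × (BH-2→BH-4) = (-3602.3, 14694.1, 85591).
So ∂z/∂E = −n_x/n_z = 0.04209 and ∂z/∂N = −n_y/n_z = −0.17168.
Unit vector along 140° is (sin 140°, cos 140°) = (0.6428, -0.7660).
Slope in that direction = a·(0.6428) + b·(-0.7660) = 0.15857.
Apparent dip = arctan|0.15857| = 9.0° (true dip is 10.0°, so apparent ≤ true as expected).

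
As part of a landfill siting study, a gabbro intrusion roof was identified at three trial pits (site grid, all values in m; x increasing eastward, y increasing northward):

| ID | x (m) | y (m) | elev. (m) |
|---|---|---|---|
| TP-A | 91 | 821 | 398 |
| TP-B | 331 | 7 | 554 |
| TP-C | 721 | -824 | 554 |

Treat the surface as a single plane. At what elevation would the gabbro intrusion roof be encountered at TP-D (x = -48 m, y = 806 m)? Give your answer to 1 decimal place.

Let the plane be z = a·x + b·y + c.
TP-B−TP-A: 240a − 814b = 156;  TP-C−TP-A: 630a − 1645b = 156.
Solving gives a = −1.09842, b = −0.51551.
Then c = 398 − a·91 − b·821 = 921.19.
At (-48, 806): z = 52.7 − 415.5 + 921.19 = 558.4 m.

558.4 m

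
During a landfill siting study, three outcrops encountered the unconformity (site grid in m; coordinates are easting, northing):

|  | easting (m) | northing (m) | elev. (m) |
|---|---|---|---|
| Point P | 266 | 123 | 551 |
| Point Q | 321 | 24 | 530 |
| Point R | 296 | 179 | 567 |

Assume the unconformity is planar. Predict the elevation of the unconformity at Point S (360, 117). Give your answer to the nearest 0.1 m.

Two edge vectors: Point P→Point Q = (55, -99, -21), Point P→Point R = (30, 56, 16).
Normal n = (Point P→Point Q) × (Point P→Point R) = (-408, -1510, 6050).
So ∂z/∂easting = −n_x/n_z = 0.06744 and ∂z/∂northing = −n_y/n_z = 0.24959.
Intercept c from Point P: 551 − 17.94 − 30.70 = 502.36.
At (360, 117): z = 24.3 + 29.2 + 502.36 = 555.8 m.

555.8 m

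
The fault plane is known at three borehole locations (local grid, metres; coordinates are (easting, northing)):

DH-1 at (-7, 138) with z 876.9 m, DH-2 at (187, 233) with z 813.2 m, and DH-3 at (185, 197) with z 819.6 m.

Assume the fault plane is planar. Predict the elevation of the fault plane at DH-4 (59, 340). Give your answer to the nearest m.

827 m

Let the plane be z = a·E + b·N + c.
DH-2−DH-1: 194a + 95b = −63.7;  DH-3−DH-1: 192a + 59b = −57.3.
Solving gives a = −0.24804, b = −0.16400.
Then c = 876.9 − a·-7 − b·138 = 897.80.
At (59, 340): z = −14.6 − 55.8 + 897.80 = 827.4 m.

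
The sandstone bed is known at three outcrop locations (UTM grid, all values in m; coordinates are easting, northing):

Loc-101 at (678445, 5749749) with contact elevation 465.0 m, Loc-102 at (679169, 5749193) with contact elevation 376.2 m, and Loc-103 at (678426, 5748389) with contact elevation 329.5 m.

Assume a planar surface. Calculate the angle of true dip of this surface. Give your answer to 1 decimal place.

6.3°

Two edge vectors: Loc-101→Loc-102 = (724, -556, -88.8), Loc-101→Loc-103 = (-19, -1360, -135.5).
Normal n = (Loc-101→Loc-102) × (Loc-101→Loc-103) = (-45430, 99789.2, -995204).
So ∂z/∂easting = −n_x/n_z = −0.04565 and ∂z/∂northing = −n_y/n_z = 0.10027.
Gradient magnitude |∇z| = √(a² + b²) = √(0.00208 + 0.01005) = 0.11017.
True dip = arctan(0.11017) = 6.3°, dipping toward SSE (azimuth ≈ 156°).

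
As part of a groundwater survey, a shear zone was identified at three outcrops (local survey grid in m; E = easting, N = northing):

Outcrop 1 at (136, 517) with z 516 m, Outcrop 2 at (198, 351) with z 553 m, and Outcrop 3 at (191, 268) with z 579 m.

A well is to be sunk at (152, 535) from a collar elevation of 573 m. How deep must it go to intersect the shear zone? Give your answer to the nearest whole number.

Let the plane be z = a·E + b·N + c.
Outcrop 2−Outcrop 1: 62a − 166b = 37;  Outcrop 3−Outcrop 1: 55a − 249b = 63.
Solving gives a = −0.19737, b = −0.29661.
Then c = 516 − a·136 − b·517 = 696.19.
At (152, 535): z_contact = −30.0 − 158.7 + 696.19 = 507.5 m.
Depth below ground = 573 − 507.5 = 65 m.

65 m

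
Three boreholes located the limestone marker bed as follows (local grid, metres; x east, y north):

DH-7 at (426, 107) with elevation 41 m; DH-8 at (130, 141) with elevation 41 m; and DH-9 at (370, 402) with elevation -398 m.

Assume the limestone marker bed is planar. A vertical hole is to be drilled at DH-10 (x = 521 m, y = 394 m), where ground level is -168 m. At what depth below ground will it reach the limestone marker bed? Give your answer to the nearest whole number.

244 m

Let the plane be z = a·x + b·y + c.
DH-8−DH-7: −296a + 34b = 0;  DH-9−DH-7: −56a + 295b = −439.
Solving gives a = −0.17474, b = −1.52131.
Then c = 41 − a·426 − b·107 = 278.22.
At (521, 394): z_contact = −91.0 − 599.4 + 278.22 = -412.2 m.
Depth below ground = -168 − (-412.2) = 244 m.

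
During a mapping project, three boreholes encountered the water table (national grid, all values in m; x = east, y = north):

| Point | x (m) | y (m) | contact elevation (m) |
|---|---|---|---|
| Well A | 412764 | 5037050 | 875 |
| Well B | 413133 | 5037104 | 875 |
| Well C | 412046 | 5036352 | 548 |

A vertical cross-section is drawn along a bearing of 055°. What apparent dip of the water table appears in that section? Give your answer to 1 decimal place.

Two edge vectors: Well A→Well B = (369, 54, 0), Well A→Well C = (-718, -698, -327).
Normal n = (Well A→Well B) × (Well A→Well C) = (-17658, 120663, -218790).
So ∂z/∂x = −n_x/n_z = −0.08071 and ∂z/∂y = −n_y/n_z = 0.55150.
Unit vector along 055° is (sin 55°, cos 55°) = (0.8192, 0.5736).
Slope in that direction = a·(0.8192) + b·(0.5736) = 0.25022.
Apparent dip = arctan|0.25022| = 14.0° (true dip is 29.1°, so apparent ≤ true as expected).

14.0°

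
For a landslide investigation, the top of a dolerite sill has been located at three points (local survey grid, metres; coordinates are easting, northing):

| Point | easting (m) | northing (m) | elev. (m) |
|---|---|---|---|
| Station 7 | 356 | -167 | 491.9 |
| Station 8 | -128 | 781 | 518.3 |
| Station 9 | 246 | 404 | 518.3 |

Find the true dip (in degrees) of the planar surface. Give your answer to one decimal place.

Let the plane be z = a·easting + b·northing + c.
Station 8−Station 7: −484a + 948b = 26.4;  Station 9−Station 7: −110a + 571b = 26.4.
Solving gives a = 0.05784, b = 0.05738.
Gradient magnitude |∇z| = √(a² + b²) = √(0.00335 + 0.00329) = 0.08147.
True dip = arctan(0.08147) = 4.7°, dipping toward SW (azimuth ≈ 225°).

4.7°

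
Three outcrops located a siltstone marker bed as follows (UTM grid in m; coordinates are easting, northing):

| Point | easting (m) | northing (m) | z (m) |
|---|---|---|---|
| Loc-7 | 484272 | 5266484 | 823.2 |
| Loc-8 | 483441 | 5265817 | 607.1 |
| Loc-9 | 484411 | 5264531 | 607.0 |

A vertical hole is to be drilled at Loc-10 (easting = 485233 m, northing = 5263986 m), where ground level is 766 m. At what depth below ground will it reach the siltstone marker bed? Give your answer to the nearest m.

92 m

Two edge vectors: Loc-7→Loc-8 = (-831, -667, -216.1), Loc-7→Loc-9 = (139, -1953, -216.2).
Normal n = (Loc-7→Loc-8) × (Loc-7→Loc-9) = (-277837.9, -209700.1, 1715656).
So ∂z/∂easting = −n_x/n_z = 0.16194266 and ∂z/∂northing = −n_y/n_z = 0.12222736.
Intercept c from Loc-7: 823.2 − 78424.30 − 643708.42 = −721309.52.
At (485233, 5263986): z_contact = 78579.9 + 643403.1 − 721309.52 = 673.5 m.
Depth below ground = 766 − 673.5 = 92 m.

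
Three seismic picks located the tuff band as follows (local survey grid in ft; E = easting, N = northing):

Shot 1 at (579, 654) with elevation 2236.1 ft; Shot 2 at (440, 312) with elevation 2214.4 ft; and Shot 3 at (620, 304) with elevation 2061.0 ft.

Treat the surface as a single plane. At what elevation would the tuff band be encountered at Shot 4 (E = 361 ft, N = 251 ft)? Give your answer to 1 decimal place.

2255.8 ft

Two edge vectors: Shot 1→Shot 2 = (-139, -342, -21.7), Shot 1→Shot 3 = (41, -350, -175.1).
Normal n = (Shot 1→Shot 2) × (Shot 1→Shot 3) = (52289.2, -25228.6, 62672).
So ∂z/∂E = −n_x/n_z = −0.83433 and ∂z/∂N = −n_y/n_z = 0.40255.
Intercept c from Shot 1: 2236.1 + 483.08 − 263.27 = 2455.91.
At (361, 251): z = −301.2 + 101.0 + 2455.91 = 2255.8 ft.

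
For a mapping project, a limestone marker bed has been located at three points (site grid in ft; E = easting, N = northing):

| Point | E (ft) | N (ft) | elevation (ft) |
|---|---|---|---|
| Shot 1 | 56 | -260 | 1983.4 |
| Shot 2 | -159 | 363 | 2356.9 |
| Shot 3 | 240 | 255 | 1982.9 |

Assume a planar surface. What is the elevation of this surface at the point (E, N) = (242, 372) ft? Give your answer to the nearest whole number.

Let the plane be z = a·E + b·N + c.
Shot 2−Shot 1: −215a + 623b = 373.5;  Shot 3−Shot 1: 184a + 515b = −0.5.
Solving gives a = −0.85493, b = 0.30448.
Then c = 1983.4 − a·56 − b·-260 = 2110.44.
At (242, 372): z = −206.9 + 113.3 + 2110.44 = 2016.8 ft.

2017 ft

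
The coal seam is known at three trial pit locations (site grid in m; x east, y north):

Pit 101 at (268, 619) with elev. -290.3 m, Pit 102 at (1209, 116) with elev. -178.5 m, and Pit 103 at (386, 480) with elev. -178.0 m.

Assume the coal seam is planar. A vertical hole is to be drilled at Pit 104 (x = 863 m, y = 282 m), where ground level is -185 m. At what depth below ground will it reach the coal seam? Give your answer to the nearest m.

Let the plane be z = a·x + b·y + c.
Pit 102−Pit 101: 941a − 503b = 111.8;  Pit 103−Pit 101: 118a − 139b = 112.3.
Solving gives a = −0.57312, b = −1.29445.
Then c = -290.3 − a·268 − b·619 = 664.56.
At (863, 282): z_contact = −494.6 − 365.0 + 664.56 = -195.1 m.
Depth below ground = -185 − (-195.1) = 10 m.

10 m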